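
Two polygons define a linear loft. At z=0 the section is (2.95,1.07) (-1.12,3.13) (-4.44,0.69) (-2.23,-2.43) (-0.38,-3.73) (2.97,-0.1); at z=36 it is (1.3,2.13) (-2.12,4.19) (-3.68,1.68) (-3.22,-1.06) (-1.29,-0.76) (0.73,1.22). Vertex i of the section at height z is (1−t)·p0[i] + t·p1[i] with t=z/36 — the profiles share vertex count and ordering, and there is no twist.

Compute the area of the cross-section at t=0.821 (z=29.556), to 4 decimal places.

Cross-section at t=0.821: each vertex is (1-t)·p0[i] + t·p1[i].
  v1: (1-0.821)·(2.95,1.07) + 0.821·(1.3,2.13) = (1.5954,1.9403)
  v2: (1-0.821)·(-1.12,3.13) + 0.821·(-2.12,4.19) = (-1.9410,4.0003)
  v3: (1-0.821)·(-4.44,0.69) + 0.821·(-3.68,1.68) = (-3.8160,1.5028)
  v4: (1-0.821)·(-2.23,-2.43) + 0.821·(-3.22,-1.06) = (-3.0428,-1.3052)
  v5: (1-0.821)·(-0.38,-3.73) + 0.821·(-1.29,-0.76) = (-1.1271,-1.2916)
  v6: (1-0.821)·(2.97,-0.1) + 0.821·(0.73,1.22) = (1.1310,0.9837)
Shoelace sum Σ(x_i·y_{i+1} − x_{i+1}·y_i):
  i=1: 1.5954·4.0003 − -1.9410·1.9403 = +10.1479 (running +10.1479)
  i=2: -1.9410·1.5028 − -3.8160·4.0003 = +12.3482 (running +22.4961)
  i=3: -3.8160·-1.3052 − -3.0428·1.5028 = +9.5535 (running +32.0496)
  i=4: -3.0428·-1.2916 − -1.1271·-1.3052 = +2.4590 (running +34.5086)
  i=5: -1.1271·0.9837 − 1.1310·-1.2916 = +0.3520 (running +34.8606)
  i=6: 1.1310·1.9403 − 1.5954·0.9837 = +0.6250 (running +35.4856)
Area = |Σ|/2 = |35.4856|/2 = 17.7428

Area at t=0.821: 17.7428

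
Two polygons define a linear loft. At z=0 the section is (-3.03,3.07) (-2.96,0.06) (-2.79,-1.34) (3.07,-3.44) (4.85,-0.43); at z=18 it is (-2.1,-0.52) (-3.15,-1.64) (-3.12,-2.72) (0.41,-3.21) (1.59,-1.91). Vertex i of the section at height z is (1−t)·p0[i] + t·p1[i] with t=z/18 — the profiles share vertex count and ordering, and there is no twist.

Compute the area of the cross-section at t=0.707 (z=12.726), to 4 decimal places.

Area at t=0.707: 12.5837

Cross-section at t=0.707: each vertex is (1-t)·p0[i] + t·p1[i].
  v1: (1-0.707)·(-3.03,3.07) + 0.707·(-2.1,-0.52) = (-2.3725,0.5319)
  v2: (1-0.707)·(-2.96,0.06) + 0.707·(-3.15,-1.64) = (-3.0943,-1.1419)
  v3: (1-0.707)·(-2.79,-1.34) + 0.707·(-3.12,-2.72) = (-3.0233,-2.3157)
  v4: (1-0.707)·(3.07,-3.44) + 0.707·(0.41,-3.21) = (1.1894,-3.2774)
  v5: (1-0.707)·(4.85,-0.43) + 0.707·(1.59,-1.91) = (2.5452,-1.4764)
Shoelace sum Σ(x_i·y_{i+1} − x_{i+1}·y_i):
  i=1: -2.3725·-1.1419 − -3.0943·0.5319 = +4.3549 (running +4.3549)
  i=2: -3.0943·-2.3157 − -3.0233·-1.1419 = +3.7131 (running +8.0680)
  i=3: -3.0233·-3.2774 − 1.1894·-2.3157 = +12.6628 (running +20.7308)
  i=4: 1.1894·-1.4764 − 2.5452·-3.2774 = +6.5856 (running +27.3164)
  i=5: 2.5452·0.5319 − -2.3725·-1.4764 = -2.1489 (running +25.1674)
Area = |Σ|/2 = |25.1674|/2 = 12.5837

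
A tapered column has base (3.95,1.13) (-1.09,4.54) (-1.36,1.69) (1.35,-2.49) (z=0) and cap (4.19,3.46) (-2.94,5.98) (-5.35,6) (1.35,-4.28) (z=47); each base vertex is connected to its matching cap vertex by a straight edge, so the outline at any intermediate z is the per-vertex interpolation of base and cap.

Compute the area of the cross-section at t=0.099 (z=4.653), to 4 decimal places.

Area at t=0.099: 20.0610

Cross-section at t=0.099: each vertex is (1-t)·p0[i] + t·p1[i].
  v1: (1-0.099)·(3.95,1.13) + 0.099·(4.19,3.46) = (3.9738,1.3607)
  v2: (1-0.099)·(-1.09,4.54) + 0.099·(-2.94,5.98) = (-1.2732,4.6826)
  v3: (1-0.099)·(-1.36,1.69) + 0.099·(-5.35,6) = (-1.7550,2.1167)
  v4: (1-0.099)·(1.35,-2.49) + 0.099·(1.35,-4.28) = (1.3500,-2.6672)
Shoelace sum Σ(x_i·y_{i+1} − x_{i+1}·y_i):
  i=1: 3.9738·4.6826 − -1.2732·1.3607 = +20.3397 (running +20.3397)
  i=2: -1.2732·2.1167 − -1.7550·4.6826 = +5.5231 (running +25.8628)
  i=3: -1.7550·-2.6672 − 1.3500·2.1167 = +1.8234 (running +27.6862)
  i=4: 1.3500·1.3607 − 3.9738·-2.6672 = +12.4358 (running +40.1220)
Area = |Σ|/2 = |40.1220|/2 = 20.0610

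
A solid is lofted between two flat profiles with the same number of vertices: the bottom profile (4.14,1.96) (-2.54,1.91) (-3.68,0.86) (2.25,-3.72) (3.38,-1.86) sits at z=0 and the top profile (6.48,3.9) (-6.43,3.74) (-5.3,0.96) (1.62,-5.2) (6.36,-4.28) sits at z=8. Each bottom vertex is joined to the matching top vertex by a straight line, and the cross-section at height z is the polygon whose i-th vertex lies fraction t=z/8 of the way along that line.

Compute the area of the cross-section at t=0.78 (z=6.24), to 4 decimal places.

Area at t=0.78: 68.1845

Cross-section at t=0.78: each vertex is (1-t)·p0[i] + t·p1[i].
  v1: (1-0.78)·(4.14,1.96) + 0.78·(6.48,3.9) = (5.9652,3.4732)
  v2: (1-0.78)·(-2.54,1.91) + 0.78·(-6.43,3.74) = (-5.5742,3.3374)
  v3: (1-0.78)·(-3.68,0.86) + 0.78·(-5.3,0.96) = (-4.9436,0.9380)
  v4: (1-0.78)·(2.25,-3.72) + 0.78·(1.62,-5.2) = (1.7586,-4.8744)
  v5: (1-0.78)·(3.38,-1.86) + 0.78·(6.36,-4.28) = (5.7044,-3.7476)
Shoelace sum Σ(x_i·y_{i+1} − x_{i+1}·y_i):
  i=1: 5.9652·3.3374 − -5.5742·3.4732 = +39.2686 (running +39.2686)
  i=2: -5.5742·0.9380 − -4.9436·3.3374 = +11.2702 (running +50.5387)
  i=3: -4.9436·-4.8744 − 1.7586·0.9380 = +22.4475 (running +72.9863)
  i=4: 1.7586·-3.7476 − 5.7044·-4.8744 = +21.2150 (running +94.2013)
  i=5: 5.7044·3.4732 − 5.9652·-3.7476 = +42.1677 (running +136.3690)
Area = |Σ|/2 = |136.3690|/2 = 68.1845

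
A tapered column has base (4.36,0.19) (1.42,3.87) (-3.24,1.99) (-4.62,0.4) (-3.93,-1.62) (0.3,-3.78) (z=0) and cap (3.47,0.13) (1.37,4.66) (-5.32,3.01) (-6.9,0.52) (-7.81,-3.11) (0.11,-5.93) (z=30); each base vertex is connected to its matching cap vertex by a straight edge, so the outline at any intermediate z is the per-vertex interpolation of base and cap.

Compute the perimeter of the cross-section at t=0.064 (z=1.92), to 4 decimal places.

Cross-section at t=0.064: each vertex is (1-t)·p0[i] + t·p1[i].
  v1: (1-0.064)·(4.36,0.19) + 0.064·(3.47,0.13) = (4.3030,0.1862)
  v2: (1-0.064)·(1.42,3.87) + 0.064·(1.37,4.66) = (1.4168,3.9206)
  v3: (1-0.064)·(-3.24,1.99) + 0.064·(-5.32,3.01) = (-3.3731,2.0553)
  v4: (1-0.064)·(-4.62,0.4) + 0.064·(-6.9,0.52) = (-4.7659,0.4077)
  v5: (1-0.064)·(-3.93,-1.62) + 0.064·(-7.81,-3.11) = (-4.1783,-1.7154)
  v6: (1-0.064)·(0.3,-3.78) + 0.064·(0.11,-5.93) = (0.2878,-3.9176)
Perimeter = Σ |v_{i+1} − v_i|:
  edge 1→2: √(-2.8862² + 3.7344²) = 4.7198 (running 4.7198)
  edge 2→3: √(-4.7899² + -1.8653²) = 5.1403 (running 9.8601)
  edge 3→4: √(-1.3928² + -1.6476²) = 2.1574 (running 12.0175)
  edge 4→5: √(0.5876² + -2.1230²) = 2.2029 (running 14.2203)
  edge 5→6: √(4.4662² + -2.2022²) = 4.9796 (running 19.1999)
  edge 6→1: √(4.0152² + 4.1038²) = 5.7413 (running 24.9412)
Perimeter = 24.9412

Perimeter at t=0.064: 24.9412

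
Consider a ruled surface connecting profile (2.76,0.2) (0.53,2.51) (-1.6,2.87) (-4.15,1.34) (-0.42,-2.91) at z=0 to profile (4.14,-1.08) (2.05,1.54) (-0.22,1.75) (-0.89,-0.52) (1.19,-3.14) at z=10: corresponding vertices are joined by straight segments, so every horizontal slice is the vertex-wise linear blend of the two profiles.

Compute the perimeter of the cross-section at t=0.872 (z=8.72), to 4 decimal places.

Perimeter at t=0.872: 15.2943

Cross-section at t=0.872: each vertex is (1-t)·p0[i] + t·p1[i].
  v1: (1-0.872)·(2.76,0.2) + 0.872·(4.14,-1.08) = (3.9634,-0.9162)
  v2: (1-0.872)·(0.53,2.51) + 0.872·(2.05,1.54) = (1.8554,1.6642)
  v3: (1-0.872)·(-1.6,2.87) + 0.872·(-0.22,1.75) = (-0.3966,1.8934)
  v4: (1-0.872)·(-4.15,1.34) + 0.872·(-0.89,-0.52) = (-1.3073,-0.2819)
  v5: (1-0.872)·(-0.42,-2.91) + 0.872·(1.19,-3.14) = (0.9839,-3.1106)
Perimeter = Σ |v_{i+1} − v_i|:
  edge 1→2: √(-2.1079² + 2.5803²) = 3.3319 (running 3.3319)
  edge 2→3: √(-2.2521² + 0.2292²) = 2.2637 (running 5.5956)
  edge 3→4: √(-0.9106² + -2.1753²) = 2.3582 (running 7.9538)
  edge 4→5: √(2.2912² + -2.8286²) = 3.6402 (running 11.5940)
  edge 5→1: √(2.9794² + 2.1944²) = 3.7003 (running 15.2943)
Perimeter = 15.2943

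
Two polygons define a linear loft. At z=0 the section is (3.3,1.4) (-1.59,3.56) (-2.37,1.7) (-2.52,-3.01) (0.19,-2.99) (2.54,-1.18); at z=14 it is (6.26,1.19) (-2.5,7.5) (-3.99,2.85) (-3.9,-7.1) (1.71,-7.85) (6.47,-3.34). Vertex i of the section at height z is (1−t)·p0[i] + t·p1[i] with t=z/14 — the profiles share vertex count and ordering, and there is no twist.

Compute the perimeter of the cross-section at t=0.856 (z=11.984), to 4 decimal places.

Perimeter at t=0.856: 39.1800

Cross-section at t=0.856: each vertex is (1-t)·p0[i] + t·p1[i].
  v1: (1-0.856)·(3.3,1.4) + 0.856·(6.26,1.19) = (5.8338,1.2202)
  v2: (1-0.856)·(-1.59,3.56) + 0.856·(-2.5,7.5) = (-2.3690,6.9326)
  v3: (1-0.856)·(-2.37,1.7) + 0.856·(-3.99,2.85) = (-3.7567,2.6844)
  v4: (1-0.856)·(-2.52,-3.01) + 0.856·(-3.9,-7.1) = (-3.7013,-6.5110)
  v5: (1-0.856)·(0.19,-2.99) + 0.856·(1.71,-7.85) = (1.4911,-7.1502)
  v6: (1-0.856)·(2.54,-1.18) + 0.856·(6.47,-3.34) = (5.9041,-3.0290)
Perimeter = Σ |v_{i+1} − v_i|:
  edge 1→2: √(-8.2027² + 5.7124²) = 9.9958 (running 9.9958)
  edge 2→3: √(-1.3878² + -4.2482²) = 4.4692 (running 14.4650)
  edge 3→4: √(0.0554² + -9.1954²) = 9.1956 (running 23.6606)
  edge 4→5: √(5.1924² + -0.6391²) = 5.2316 (running 28.8922)
  edge 5→6: √(4.4130² + 4.1212²) = 6.0381 (running 34.9302)
  edge 6→1: √(-0.0703² + 4.2492²) = 4.2498 (running 39.1800)
Perimeter = 39.1800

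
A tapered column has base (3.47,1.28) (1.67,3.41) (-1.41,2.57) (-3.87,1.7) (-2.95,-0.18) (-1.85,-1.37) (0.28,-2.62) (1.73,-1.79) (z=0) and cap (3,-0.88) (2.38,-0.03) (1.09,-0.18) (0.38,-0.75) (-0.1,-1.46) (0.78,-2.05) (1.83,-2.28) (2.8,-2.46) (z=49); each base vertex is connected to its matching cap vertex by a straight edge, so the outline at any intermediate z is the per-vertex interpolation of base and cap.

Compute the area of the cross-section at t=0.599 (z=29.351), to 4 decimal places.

Area at t=0.599: 11.8636

Cross-section at t=0.599: each vertex is (1-t)·p0[i] + t·p1[i].
  v1: (1-0.599)·(3.47,1.28) + 0.599·(3,-0.88) = (3.1885,-0.0138)
  v2: (1-0.599)·(1.67,3.41) + 0.599·(2.38,-0.03) = (2.0953,1.3494)
  v3: (1-0.599)·(-1.41,2.57) + 0.599·(1.09,-0.18) = (0.0875,0.9227)
  v4: (1-0.599)·(-3.87,1.7) + 0.599·(0.38,-0.75) = (-1.3243,0.2324)
  v5: (1-0.599)·(-2.95,-0.18) + 0.599·(-0.1,-1.46) = (-1.2429,-0.9467)
  v6: (1-0.599)·(-1.85,-1.37) + 0.599·(0.78,-2.05) = (-0.2746,-1.7773)
  v7: (1-0.599)·(0.28,-2.62) + 0.599·(1.83,-2.28) = (1.2085,-2.4163)
  v8: (1-0.599)·(1.73,-1.79) + 0.599·(2.8,-2.46) = (2.3709,-2.1913)
Shoelace sum Σ(x_i·y_{i+1} − x_{i+1}·y_i):
  i=1: 3.1885·1.3494 − 2.0953·-0.0138 = +4.3316 (running +4.3316)
  i=2: 2.0953·0.9227 − 0.0875·1.3494 = +1.8154 (running +6.1470)
  i=3: 0.0875·0.2324 − -1.3243·0.9227 = +1.2423 (running +7.3893)
  i=4: -1.3243·-0.9467 − -1.2429·0.2324 = +1.5426 (running +8.9319)
  i=5: -1.2429·-1.7773 − -0.2746·-0.9467 = +1.9489 (running +10.8808)
  i=6: -0.2746·-2.4163 − 1.2085·-1.7773 = +2.8114 (running +13.6922)
  i=7: 1.2085·-2.1913 − 2.3709·-2.4163 = +3.0809 (running +16.7731)
  i=8: 2.3709·-0.0138 − 3.1885·-2.1913 = +6.9542 (running +23.7273)
Area = |Σ|/2 = |23.7273|/2 = 11.8636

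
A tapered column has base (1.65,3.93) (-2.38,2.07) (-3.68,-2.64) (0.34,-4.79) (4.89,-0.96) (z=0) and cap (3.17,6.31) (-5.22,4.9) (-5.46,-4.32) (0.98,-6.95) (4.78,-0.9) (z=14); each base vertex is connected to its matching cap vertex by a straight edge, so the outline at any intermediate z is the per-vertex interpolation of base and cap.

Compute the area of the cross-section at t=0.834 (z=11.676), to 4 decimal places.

Cross-section at t=0.834: each vertex is (1-t)·p0[i] + t·p1[i].
  v1: (1-0.834)·(1.65,3.93) + 0.834·(3.17,6.31) = (2.9177,5.9149)
  v2: (1-0.834)·(-2.38,2.07) + 0.834·(-5.22,4.9) = (-4.7486,4.4302)
  v3: (1-0.834)·(-3.68,-2.64) + 0.834·(-5.46,-4.32) = (-5.1645,-4.0411)
  v4: (1-0.834)·(0.34,-4.79) + 0.834·(0.98,-6.95) = (0.8738,-6.5914)
  v5: (1-0.834)·(4.89,-0.96) + 0.834·(4.78,-0.9) = (4.7983,-0.9100)
Shoelace sum Σ(x_i·y_{i+1} − x_{i+1}·y_i):
  i=1: 2.9177·4.4302 − -4.7486·5.9149 = +41.0133 (running +41.0133)
  i=2: -4.7486·-4.0411 − -5.1645·4.4302 = +42.0695 (running +83.0828)
  i=3: -5.1645·-6.5914 − 0.8738·-4.0411 = +37.5726 (running +120.6554)
  i=4: 0.8738·-0.9100 − 4.7983·-6.5914 = +30.8324 (running +151.4877)
  i=5: 4.7983·5.9149 − 2.9177·-0.9100 = +31.0363 (running +182.5240)
Area = |Σ|/2 = |182.5240|/2 = 91.2620

Area at t=0.834: 91.2620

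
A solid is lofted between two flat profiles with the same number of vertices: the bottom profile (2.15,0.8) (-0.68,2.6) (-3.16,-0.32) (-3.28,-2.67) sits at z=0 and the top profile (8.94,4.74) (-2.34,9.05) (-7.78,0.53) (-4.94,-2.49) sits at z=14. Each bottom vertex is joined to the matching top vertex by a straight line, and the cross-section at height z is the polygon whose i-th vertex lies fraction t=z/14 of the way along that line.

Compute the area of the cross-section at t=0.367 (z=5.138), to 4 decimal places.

Area at t=0.367: 33.0229

Cross-section at t=0.367: each vertex is (1-t)·p0[i] + t·p1[i].
  v1: (1-0.367)·(2.15,0.8) + 0.367·(8.94,4.74) = (4.6419,2.2460)
  v2: (1-0.367)·(-0.68,2.6) + 0.367·(-2.34,9.05) = (-1.2892,4.9672)
  v3: (1-0.367)·(-3.16,-0.32) + 0.367·(-7.78,0.53) = (-4.8555,-0.0081)
  v4: (1-0.367)·(-3.28,-2.67) + 0.367·(-4.94,-2.49) = (-3.8892,-2.6039)
Shoelace sum Σ(x_i·y_{i+1} − x_{i+1}·y_i):
  i=1: 4.6419·4.9672 − -1.2892·2.2460 = +25.9527 (running +25.9527)
  i=2: -1.2892·-0.0081 − -4.8555·4.9672 = +24.1286 (running +50.0813)
  i=3: -4.8555·-2.6039 − -3.8892·-0.0081 = +12.6122 (running +62.6935)
  i=4: -3.8892·2.2460 − 4.6419·-2.6039 = +3.3522 (running +66.0457)
Area = |Σ|/2 = |66.0457|/2 = 33.0229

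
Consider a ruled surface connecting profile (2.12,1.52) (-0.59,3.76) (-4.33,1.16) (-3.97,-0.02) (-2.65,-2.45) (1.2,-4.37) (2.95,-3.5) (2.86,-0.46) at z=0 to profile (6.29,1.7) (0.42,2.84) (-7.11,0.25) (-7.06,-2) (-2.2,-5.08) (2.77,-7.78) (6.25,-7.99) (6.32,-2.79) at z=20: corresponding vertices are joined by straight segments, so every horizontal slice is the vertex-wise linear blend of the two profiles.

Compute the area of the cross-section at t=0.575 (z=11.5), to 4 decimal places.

Cross-section at t=0.575: each vertex is (1-t)·p0[i] + t·p1[i].
  v1: (1-0.575)·(2.12,1.52) + 0.575·(6.29,1.7) = (4.5177,1.6235)
  v2: (1-0.575)·(-0.59,3.76) + 0.575·(0.42,2.84) = (-0.0093,3.2310)
  v3: (1-0.575)·(-4.33,1.16) + 0.575·(-7.11,0.25) = (-5.9285,0.6367)
  v4: (1-0.575)·(-3.97,-0.02) + 0.575·(-7.06,-2) = (-5.7468,-1.1585)
  v5: (1-0.575)·(-2.65,-2.45) + 0.575·(-2.2,-5.08) = (-2.3912,-3.9623)
  v6: (1-0.575)·(1.2,-4.37) + 0.575·(2.77,-7.78) = (2.1027,-6.3308)
  v7: (1-0.575)·(2.95,-3.5) + 0.575·(6.25,-7.99) = (4.8475,-6.0817)
  v8: (1-0.575)·(2.86,-0.46) + 0.575·(6.32,-2.79) = (4.8495,-1.7997)
Shoelace sum Σ(x_i·y_{i+1} − x_{i+1}·y_i):
  i=1: 4.5177·3.2310 − -0.0093·1.6235 = +14.6119 (running +14.6119)
  i=2: -0.0093·0.6367 − -5.9285·3.2310 = +19.1491 (running +33.7610)
  i=3: -5.9285·-1.1585 − -5.7468·0.6367 = +10.5274 (running +44.2884)
  i=4: -5.7468·-3.9623 − -2.3912·-1.1585 = +19.9998 (running +64.2882)
  i=5: -2.3912·-6.3308 − 2.1027·-3.9623 = +23.4700 (running +87.7582)
  i=6: 2.1027·-6.0817 − 4.8475·-6.3308 = +17.8999 (running +105.6581)
  i=7: 4.8475·-1.7997 − 4.8495·-6.0817 = +20.7692 (running +126.4273)
  i=8: 4.8495·1.6235 − 4.5177·-1.7997 = +16.0040 (running +142.4312)
Area = |Σ|/2 = |142.4312|/2 = 71.2156

Area at t=0.575: 71.2156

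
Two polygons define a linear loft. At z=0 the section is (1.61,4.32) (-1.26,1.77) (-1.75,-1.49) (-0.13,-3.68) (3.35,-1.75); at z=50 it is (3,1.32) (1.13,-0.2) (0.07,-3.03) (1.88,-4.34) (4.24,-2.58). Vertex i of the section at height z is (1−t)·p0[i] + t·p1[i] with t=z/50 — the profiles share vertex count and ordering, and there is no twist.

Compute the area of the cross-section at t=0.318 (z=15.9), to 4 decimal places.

Area at t=0.318: 20.6953

Cross-section at t=0.318: each vertex is (1-t)·p0[i] + t·p1[i].
  v1: (1-0.318)·(1.61,4.32) + 0.318·(3,1.32) = (2.0520,3.3660)
  v2: (1-0.318)·(-1.26,1.77) + 0.318·(1.13,-0.2) = (-0.5000,1.1435)
  v3: (1-0.318)·(-1.75,-1.49) + 0.318·(0.07,-3.03) = (-1.1712,-1.9797)
  v4: (1-0.318)·(-0.13,-3.68) + 0.318·(1.88,-4.34) = (0.5092,-3.8899)
  v5: (1-0.318)·(3.35,-1.75) + 0.318·(4.24,-2.58) = (3.6330,-2.0139)
Shoelace sum Σ(x_i·y_{i+1} − x_{i+1}·y_i):
  i=1: 2.0520·1.1435 − -0.5000·3.3660 = +4.0295 (running +4.0295)
  i=2: -0.5000·-1.9797 − -1.1712·1.1435 = +2.3292 (running +6.3587)
  i=3: -1.1712·-3.8899 − 0.5092·-1.9797 = +5.5640 (running +11.9227)
  i=4: 0.5092·-2.0139 − 3.6330·-3.8899 = +13.1066 (running +25.0293)
  i=5: 3.6330·3.3660 − 2.0520·-2.0139 = +16.3614 (running +41.3906)
Area = |Σ|/2 = |41.3906|/2 = 20.6953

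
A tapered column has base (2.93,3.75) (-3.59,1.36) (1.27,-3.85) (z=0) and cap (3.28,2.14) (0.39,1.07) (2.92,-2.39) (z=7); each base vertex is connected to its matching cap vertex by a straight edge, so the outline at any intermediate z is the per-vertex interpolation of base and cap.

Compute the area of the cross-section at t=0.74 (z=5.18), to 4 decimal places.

Area at t=0.74: 9.7204

Cross-section at t=0.74: each vertex is (1-t)·p0[i] + t·p1[i].
  v1: (1-0.74)·(2.93,3.75) + 0.74·(3.28,2.14) = (3.1890,2.5586)
  v2: (1-0.74)·(-3.59,1.36) + 0.74·(0.39,1.07) = (-0.6448,1.1454)
  v3: (1-0.74)·(1.27,-3.85) + 0.74·(2.92,-2.39) = (2.4910,-2.7696)
Shoelace sum Σ(x_i·y_{i+1} − x_{i+1}·y_i):
  i=1: 3.1890·1.1454 − -0.6448·2.5586 = +5.3025 (running +5.3025)
  i=2: -0.6448·-2.7696 − 2.4910·1.1454 = -1.0674 (running +4.2351)
  i=3: 2.4910·2.5586 − 3.1890·-2.7696 = +15.2057 (running +19.4408)
Area = |Σ|/2 = |19.4408|/2 = 9.7204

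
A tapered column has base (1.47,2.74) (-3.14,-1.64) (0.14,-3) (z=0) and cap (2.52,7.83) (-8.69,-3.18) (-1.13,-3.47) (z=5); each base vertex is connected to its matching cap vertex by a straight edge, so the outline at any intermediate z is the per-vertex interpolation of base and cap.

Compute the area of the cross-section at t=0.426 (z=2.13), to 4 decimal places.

Area at t=0.426: 21.7382

Cross-section at t=0.426: each vertex is (1-t)·p0[i] + t·p1[i].
  v1: (1-0.426)·(1.47,2.74) + 0.426·(2.52,7.83) = (1.9173,4.9083)
  v2: (1-0.426)·(-3.14,-1.64) + 0.426·(-8.69,-3.18) = (-5.5043,-2.2960)
  v3: (1-0.426)·(0.14,-3) + 0.426·(-1.13,-3.47) = (-0.4010,-3.2002)
Shoelace sum Σ(x_i·y_{i+1} − x_{i+1}·y_i):
  i=1: 1.9173·-2.2960 − -5.5043·4.9083 = +22.6148 (running +22.6148)
  i=2: -5.5043·-3.2002 − -0.4010·-2.2960 = +16.6942 (running +39.3090)
  i=3: -0.4010·4.9083 − 1.9173·-3.2002 = +4.1674 (running +43.4764)
Area = |Σ|/2 = |43.4764|/2 = 21.7382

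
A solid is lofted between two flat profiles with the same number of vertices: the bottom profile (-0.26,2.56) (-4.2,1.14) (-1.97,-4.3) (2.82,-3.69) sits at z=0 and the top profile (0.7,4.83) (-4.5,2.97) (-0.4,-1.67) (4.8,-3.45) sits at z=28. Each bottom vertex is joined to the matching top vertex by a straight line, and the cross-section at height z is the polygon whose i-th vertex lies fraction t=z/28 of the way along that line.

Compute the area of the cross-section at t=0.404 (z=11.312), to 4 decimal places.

Cross-section at t=0.404: each vertex is (1-t)·p0[i] + t·p1[i].
  v1: (1-0.404)·(-0.26,2.56) + 0.404·(0.7,4.83) = (0.1278,3.4771)
  v2: (1-0.404)·(-4.2,1.14) + 0.404·(-4.5,2.97) = (-4.3212,1.8793)
  v3: (1-0.404)·(-1.97,-4.3) + 0.404·(-0.4,-1.67) = (-1.3357,-3.2375)
  v4: (1-0.404)·(2.82,-3.69) + 0.404·(4.8,-3.45) = (3.6199,-3.5930)
Shoelace sum Σ(x_i·y_{i+1} − x_{i+1}·y_i):
  i=1: 0.1278·1.8793 − -4.3212·3.4771 = +15.2654 (running +15.2654)
  i=2: -4.3212·-3.2375 − -1.3357·1.8793 = +16.5000 (running +31.7655)
  i=3: -1.3357·-3.5930 − 3.6199·-3.2375 = +16.5187 (running +48.2842)
  i=4: 3.6199·3.4771 − 0.1278·-3.5930 = +13.0461 (running +61.3303)
Area = |Σ|/2 = |61.3303|/2 = 30.6651

Area at t=0.404: 30.6651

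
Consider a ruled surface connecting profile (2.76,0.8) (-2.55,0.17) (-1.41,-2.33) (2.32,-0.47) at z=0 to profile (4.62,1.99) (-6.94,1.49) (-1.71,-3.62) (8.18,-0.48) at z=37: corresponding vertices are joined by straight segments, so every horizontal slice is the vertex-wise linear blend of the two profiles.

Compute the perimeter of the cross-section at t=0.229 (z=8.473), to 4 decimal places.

Cross-section at t=0.229: each vertex is (1-t)·p0[i] + t·p1[i].
  v1: (1-0.229)·(2.76,0.8) + 0.229·(4.62,1.99) = (3.1859,1.0725)
  v2: (1-0.229)·(-2.55,0.17) + 0.229·(-6.94,1.49) = (-3.5553,0.4723)
  v3: (1-0.229)·(-1.41,-2.33) + 0.229·(-1.71,-3.62) = (-1.4787,-2.6254)
  v4: (1-0.229)·(2.32,-0.47) + 0.229·(8.18,-0.48) = (3.6619,-0.4723)
Perimeter = Σ |v_{i+1} − v_i|:
  edge 1→2: √(-6.7412² + -0.6002²) = 6.7679 (running 6.7679)
  edge 2→3: √(2.0766² + -3.0977²) = 3.7293 (running 10.4973)
  edge 3→4: √(5.1406² + 2.1531²) = 5.5733 (running 16.0706)
  edge 4→1: √(-0.4760² + 1.5448²) = 1.6165 (running 17.6871)
Perimeter = 17.6871

Perimeter at t=0.229: 17.6871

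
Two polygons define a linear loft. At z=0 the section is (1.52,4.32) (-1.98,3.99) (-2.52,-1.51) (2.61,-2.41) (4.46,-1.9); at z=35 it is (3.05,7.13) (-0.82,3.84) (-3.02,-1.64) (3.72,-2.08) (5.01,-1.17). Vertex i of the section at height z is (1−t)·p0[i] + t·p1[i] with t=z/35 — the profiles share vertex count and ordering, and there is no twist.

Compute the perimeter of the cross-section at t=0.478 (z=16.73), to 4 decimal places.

Cross-section at t=0.478: each vertex is (1-t)·p0[i] + t·p1[i].
  v1: (1-0.478)·(1.52,4.32) + 0.478·(3.05,7.13) = (2.2513,5.6632)
  v2: (1-0.478)·(-1.98,3.99) + 0.478·(-0.82,3.84) = (-1.4255,3.9183)
  v3: (1-0.478)·(-2.52,-1.51) + 0.478·(-3.02,-1.64) = (-2.7590,-1.5721)
  v4: (1-0.478)·(2.61,-2.41) + 0.478·(3.72,-2.08) = (3.1406,-2.2523)
  v5: (1-0.478)·(4.46,-1.9) + 0.478·(5.01,-1.17) = (4.7229,-1.5511)
Perimeter = Σ |v_{i+1} − v_i|:
  edge 1→2: √(-3.6769² + -1.7449²) = 4.0699 (running 4.0699)
  edge 2→3: √(-1.3335² + -5.4904²) = 5.6501 (running 9.7199)
  edge 3→4: √(5.8996² + -0.6801²) = 5.9387 (running 15.6586)
  edge 4→5: √(1.5823² + 0.7012²) = 1.7307 (running 17.3893)
  edge 5→1: √(-2.4716² + 7.2142²) = 7.6259 (running 25.0152)
Perimeter = 25.0152

Perimeter at t=0.478: 25.0152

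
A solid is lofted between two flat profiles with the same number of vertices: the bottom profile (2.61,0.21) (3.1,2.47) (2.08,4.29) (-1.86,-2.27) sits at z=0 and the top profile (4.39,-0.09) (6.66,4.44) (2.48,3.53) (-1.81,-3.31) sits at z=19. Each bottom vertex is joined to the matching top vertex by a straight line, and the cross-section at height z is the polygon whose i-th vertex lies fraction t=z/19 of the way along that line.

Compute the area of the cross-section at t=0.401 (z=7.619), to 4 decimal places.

Area at t=0.401: 15.6239

Cross-section at t=0.401: each vertex is (1-t)·p0[i] + t·p1[i].
  v1: (1-0.401)·(2.61,0.21) + 0.401·(4.39,-0.09) = (3.3238,0.0897)
  v2: (1-0.401)·(3.1,2.47) + 0.401·(6.66,4.44) = (4.5276,3.2600)
  v3: (1-0.401)·(2.08,4.29) + 0.401·(2.48,3.53) = (2.2404,3.9852)
  v4: (1-0.401)·(-1.86,-2.27) + 0.401·(-1.81,-3.31) = (-1.8399,-2.6870)
Shoelace sum Σ(x_i·y_{i+1} − x_{i+1}·y_i):
  i=1: 3.3238·3.2600 − 4.5276·0.0897 = +10.4293 (running +10.4293)
  i=2: 4.5276·3.9852 − 2.2404·3.2600 = +10.7398 (running +21.1691)
  i=3: 2.2404·-2.6870 − -1.8399·3.9852 = +1.3126 (running +22.4817)
  i=4: -1.8399·0.0897 − 3.3238·-2.6870 = +8.7661 (running +31.2478)
Area = |Σ|/2 = |31.2478|/2 = 15.6239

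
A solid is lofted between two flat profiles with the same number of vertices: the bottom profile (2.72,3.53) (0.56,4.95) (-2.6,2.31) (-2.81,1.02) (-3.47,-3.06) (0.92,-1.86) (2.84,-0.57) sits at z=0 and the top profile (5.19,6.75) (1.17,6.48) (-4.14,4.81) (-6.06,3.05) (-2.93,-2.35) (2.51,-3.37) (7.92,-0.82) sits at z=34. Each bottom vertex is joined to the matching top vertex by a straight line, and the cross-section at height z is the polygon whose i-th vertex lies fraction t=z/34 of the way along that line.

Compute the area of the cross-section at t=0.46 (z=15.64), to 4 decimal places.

Area at t=0.46: 59.5585

Cross-section at t=0.46: each vertex is (1-t)·p0[i] + t·p1[i].
  v1: (1-0.46)·(2.72,3.53) + 0.46·(5.19,6.75) = (3.8562,5.0112)
  v2: (1-0.46)·(0.56,4.95) + 0.46·(1.17,6.48) = (0.8406,5.6538)
  v3: (1-0.46)·(-2.6,2.31) + 0.46·(-4.14,4.81) = (-3.3084,3.4600)
  v4: (1-0.46)·(-2.81,1.02) + 0.46·(-6.06,3.05) = (-4.3050,1.9538)
  v5: (1-0.46)·(-3.47,-3.06) + 0.46·(-2.93,-2.35) = (-3.2216,-2.7334)
  v6: (1-0.46)·(0.92,-1.86) + 0.46·(2.51,-3.37) = (1.6514,-2.5546)
  v7: (1-0.46)·(2.84,-0.57) + 0.46·(7.92,-0.82) = (5.1768,-0.6850)
Shoelace sum Σ(x_i·y_{i+1} − x_{i+1}·y_i):
  i=1: 3.8562·5.6538 − 0.8406·5.0112 = +17.5898 (running +17.5898)
  i=2: 0.8406·3.4600 − -3.3084·5.6538 = +21.6135 (running +39.2033)
  i=3: -3.3084·1.9538 − -4.3050·3.4600 = +8.4313 (running +47.6346)
  i=4: -4.3050·-2.7334 − -3.2216·1.9538 = +18.0616 (running +65.6963)
  i=5: -3.2216·-2.5546 − 1.6514·-2.7334 = +12.7438 (running +78.4401)
  i=6: 1.6514·-0.6850 − 5.1768·-2.5546 = +12.0934 (running +90.5336)
  i=7: 5.1768·5.0112 − 3.8562·-0.6850 = +28.5835 (running +119.1170)
Area = |Σ|/2 = |119.1170|/2 = 59.5585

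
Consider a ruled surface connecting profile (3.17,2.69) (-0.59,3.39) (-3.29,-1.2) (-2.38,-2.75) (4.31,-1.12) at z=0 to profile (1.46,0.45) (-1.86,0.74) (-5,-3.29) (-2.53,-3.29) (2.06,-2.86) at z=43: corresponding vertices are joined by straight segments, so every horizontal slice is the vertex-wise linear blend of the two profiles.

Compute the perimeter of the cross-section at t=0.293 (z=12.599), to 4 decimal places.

Perimeter at t=0.293: 20.6825

Cross-section at t=0.293: each vertex is (1-t)·p0[i] + t·p1[i].
  v1: (1-0.293)·(3.17,2.69) + 0.293·(1.46,0.45) = (2.6690,2.0337)
  v2: (1-0.293)·(-0.59,3.39) + 0.293·(-1.86,0.74) = (-0.9621,2.6136)
  v3: (1-0.293)·(-3.29,-1.2) + 0.293·(-5,-3.29) = (-3.7910,-1.8124)
  v4: (1-0.293)·(-2.38,-2.75) + 0.293·(-2.53,-3.29) = (-2.4240,-2.9082)
  v5: (1-0.293)·(4.31,-1.12) + 0.293·(2.06,-2.86) = (3.6507,-1.6298)
Perimeter = Σ |v_{i+1} − v_i|:
  edge 1→2: √(-3.6311² + 0.5799²) = 3.6771 (running 3.6771)
  edge 2→3: √(-2.8289² + -4.4259²) = 5.2528 (running 8.9299)
  edge 3→4: √(1.3671² + -1.0958²) = 1.7521 (running 10.6819)
  edge 4→5: √(6.0747² + 1.2784²) = 6.2078 (running 16.8897)
  edge 5→1: √(-0.9818² + 3.6635²) = 3.7928 (running 20.6825)
Perimeter = 20.6825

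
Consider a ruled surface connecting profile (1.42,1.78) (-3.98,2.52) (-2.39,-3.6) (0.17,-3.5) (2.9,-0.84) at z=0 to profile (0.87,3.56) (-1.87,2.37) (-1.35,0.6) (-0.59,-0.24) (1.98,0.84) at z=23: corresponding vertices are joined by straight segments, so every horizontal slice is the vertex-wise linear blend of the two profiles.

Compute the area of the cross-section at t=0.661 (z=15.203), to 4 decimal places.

Area at t=0.661: 13.9761

Cross-section at t=0.661: each vertex is (1-t)·p0[i] + t·p1[i].
  v1: (1-0.661)·(1.42,1.78) + 0.661·(0.87,3.56) = (1.0564,2.9566)
  v2: (1-0.661)·(-3.98,2.52) + 0.661·(-1.87,2.37) = (-2.5853,2.4209)
  v3: (1-0.661)·(-2.39,-3.6) + 0.661·(-1.35,0.6) = (-1.7026,-0.8238)
  v4: (1-0.661)·(0.17,-3.5) + 0.661·(-0.59,-0.24) = (-0.3324,-1.3451)
  v5: (1-0.661)·(2.9,-0.84) + 0.661·(1.98,0.84) = (2.2919,0.2705)
Shoelace sum Σ(x_i·y_{i+1} − x_{i+1}·y_i):
  i=1: 1.0564·2.4209 − -2.5853·2.9566 = +10.2011 (running +10.2011)
  i=2: -2.5853·-0.8238 − -1.7026·2.4209 = +6.2514 (running +16.4525)
  i=3: -1.7026·-1.3451 − -0.3324·-0.8238 = +2.0164 (running +18.4689)
  i=4: -0.3324·0.2705 − 2.2919·-1.3451 = +2.9930 (running +21.4619)
  i=5: 2.2919·2.9566 − 1.0564·0.2705 = +6.4904 (running +27.9523)
Area = |Σ|/2 = |27.9523|/2 = 13.9761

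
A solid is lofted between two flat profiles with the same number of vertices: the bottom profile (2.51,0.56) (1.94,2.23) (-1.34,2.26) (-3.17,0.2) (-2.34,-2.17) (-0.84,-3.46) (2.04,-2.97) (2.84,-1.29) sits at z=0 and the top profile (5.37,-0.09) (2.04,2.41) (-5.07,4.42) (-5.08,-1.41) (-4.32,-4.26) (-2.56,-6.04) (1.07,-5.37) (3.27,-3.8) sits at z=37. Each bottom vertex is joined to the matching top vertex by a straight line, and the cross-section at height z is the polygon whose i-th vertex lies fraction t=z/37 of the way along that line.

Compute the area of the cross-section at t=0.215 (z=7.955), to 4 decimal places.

Cross-section at t=0.215: each vertex is (1-t)·p0[i] + t·p1[i].
  v1: (1-0.215)·(2.51,0.56) + 0.215·(5.37,-0.09) = (3.1249,0.4203)
  v2: (1-0.215)·(1.94,2.23) + 0.215·(2.04,2.41) = (1.9615,2.2687)
  v3: (1-0.215)·(-1.34,2.26) + 0.215·(-5.07,4.42) = (-2.1420,2.7244)
  v4: (1-0.215)·(-3.17,0.2) + 0.215·(-5.08,-1.41) = (-3.5806,-0.1461)
  v5: (1-0.215)·(-2.34,-2.17) + 0.215·(-4.32,-4.26) = (-2.7657,-2.6193)
  v6: (1-0.215)·(-0.84,-3.46) + 0.215·(-2.56,-6.04) = (-1.2098,-4.0147)
  v7: (1-0.215)·(2.04,-2.97) + 0.215·(1.07,-5.37) = (1.8315,-3.4860)
  v8: (1-0.215)·(2.84,-1.29) + 0.215·(3.27,-3.8) = (2.9325,-1.8296)
Shoelace sum Σ(x_i·y_{i+1} − x_{i+1}·y_i):
  i=1: 3.1249·2.2687 − 1.9615·0.4203 = +6.2651 (running +6.2651)
  i=2: 1.9615·2.7244 − -2.1420·2.2687 = +10.2034 (running +16.4685)
  i=3: -2.1420·-0.1461 − -3.5806·2.7244 = +10.0682 (running +26.5367)
  i=4: -3.5806·-2.6193 − -2.7657·-0.1461 = +8.9748 (running +35.5114)
  i=5: -2.7657·-4.0147 − -1.2098·-2.6193 = +7.9346 (running +43.4460)
  i=6: -1.2098·-3.4860 − 1.8315·-4.0147 = +11.5701 (running +55.0161)
  i=7: 1.8315·-1.8296 − 2.9325·-3.4860 = +6.8716 (running +61.8877)
  i=8: 2.9325·0.4203 − 3.1249·-1.8296 = +6.9498 (running +68.8375)
Area = |Σ|/2 = |68.8375|/2 = 34.4188

Area at t=0.215: 34.4188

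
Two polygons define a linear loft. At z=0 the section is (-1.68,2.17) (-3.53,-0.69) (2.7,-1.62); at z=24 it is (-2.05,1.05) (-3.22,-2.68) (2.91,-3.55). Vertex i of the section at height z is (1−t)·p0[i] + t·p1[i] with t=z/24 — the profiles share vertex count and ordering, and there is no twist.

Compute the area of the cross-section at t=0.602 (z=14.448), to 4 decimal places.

Cross-section at t=0.602: each vertex is (1-t)·p0[i] + t·p1[i].
  v1: (1-0.602)·(-1.68,2.17) + 0.602·(-2.05,1.05) = (-1.9027,1.4958)
  v2: (1-0.602)·(-3.53,-0.69) + 0.602·(-3.22,-2.68) = (-3.3434,-1.8880)
  v3: (1-0.602)·(2.7,-1.62) + 0.602·(2.91,-3.55) = (2.8264,-2.7819)
Shoelace sum Σ(x_i·y_{i+1} − x_{i+1}·y_i):
  i=1: -1.9027·-1.8880 − -3.3434·1.4958 = +8.5932 (running +8.5932)
  i=2: -3.3434·-2.7819 − 2.8264·-1.8880 = +14.6370 (running +23.2303)
  i=3: 2.8264·1.4958 − -1.9027·-2.7819 = -1.0655 (running +22.1648)
Area = |Σ|/2 = |22.1648|/2 = 11.0824

Area at t=0.602: 11.0824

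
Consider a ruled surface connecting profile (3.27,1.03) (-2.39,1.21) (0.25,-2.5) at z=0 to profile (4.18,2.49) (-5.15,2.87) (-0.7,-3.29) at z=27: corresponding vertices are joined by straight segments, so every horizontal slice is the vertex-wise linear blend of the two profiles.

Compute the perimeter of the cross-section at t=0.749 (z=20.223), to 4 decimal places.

Cross-section at t=0.749: each vertex is (1-t)·p0[i] + t·p1[i].
  v1: (1-0.749)·(3.27,1.03) + 0.749·(4.18,2.49) = (3.9516,2.1235)
  v2: (1-0.749)·(-2.39,1.21) + 0.749·(-5.15,2.87) = (-4.4572,2.4533)
  v3: (1-0.749)·(0.25,-2.5) + 0.749·(-0.7,-3.29) = (-0.4616,-3.0917)
Perimeter = Σ |v_{i+1} − v_i|:
  edge 1→2: √(-8.4088² + 0.3298²) = 8.4153 (running 8.4153)
  edge 2→3: √(3.9957² + -5.5450²) = 6.8347 (running 15.2500)
  edge 3→1: √(4.4131² + 5.2153²) = 6.8319 (running 22.0819)
Perimeter = 22.0819

Perimeter at t=0.749: 22.0819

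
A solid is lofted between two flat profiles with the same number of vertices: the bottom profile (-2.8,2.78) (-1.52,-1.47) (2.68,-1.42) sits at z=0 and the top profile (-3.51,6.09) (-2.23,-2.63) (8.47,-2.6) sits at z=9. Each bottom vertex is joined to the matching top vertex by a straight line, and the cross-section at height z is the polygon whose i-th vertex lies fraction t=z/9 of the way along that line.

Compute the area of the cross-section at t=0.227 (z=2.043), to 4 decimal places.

Cross-section at t=0.227: each vertex is (1-t)·p0[i] + t·p1[i].
  v1: (1-0.227)·(-2.8,2.78) + 0.227·(-3.51,6.09) = (-2.9612,3.5314)
  v2: (1-0.227)·(-1.52,-1.47) + 0.227·(-2.23,-2.63) = (-1.6812,-1.7333)
  v3: (1-0.227)·(2.68,-1.42) + 0.227·(8.47,-2.6) = (3.9943,-1.6879)
Shoelace sum Σ(x_i·y_{i+1} − x_{i+1}·y_i):
  i=1: -2.9612·-1.7333 − -1.6812·3.5314 = +11.0695 (running +11.0695)
  i=2: -1.6812·-1.6879 − 3.9943·-1.7333 = +9.7610 (running +20.8305)
  i=3: 3.9943·3.5314 − -2.9612·-1.6879 = +9.1074 (running +29.9379)
Area = |Σ|/2 = |29.9379|/2 = 14.9690

Area at t=0.227: 14.9690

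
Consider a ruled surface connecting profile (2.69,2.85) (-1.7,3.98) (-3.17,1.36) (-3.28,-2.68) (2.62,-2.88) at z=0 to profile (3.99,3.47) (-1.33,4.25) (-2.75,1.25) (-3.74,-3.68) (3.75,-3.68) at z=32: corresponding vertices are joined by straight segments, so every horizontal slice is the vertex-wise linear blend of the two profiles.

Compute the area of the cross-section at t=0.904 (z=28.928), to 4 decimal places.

Area at t=0.904: 49.2115

Cross-section at t=0.904: each vertex is (1-t)·p0[i] + t·p1[i].
  v1: (1-0.904)·(2.69,2.85) + 0.904·(3.99,3.47) = (3.8652,3.4105)
  v2: (1-0.904)·(-1.7,3.98) + 0.904·(-1.33,4.25) = (-1.3655,4.2241)
  v3: (1-0.904)·(-3.17,1.36) + 0.904·(-2.75,1.25) = (-2.7903,1.2606)
  v4: (1-0.904)·(-3.28,-2.68) + 0.904·(-3.74,-3.68) = (-3.6958,-3.5840)
  v5: (1-0.904)·(2.62,-2.88) + 0.904·(3.75,-3.68) = (3.6415,-3.6032)
Shoelace sum Σ(x_i·y_{i+1} − x_{i+1}·y_i):
  i=1: 3.8652·4.2241 − -1.3655·3.4105 = +20.9840 (running +20.9840)
  i=2: -1.3655·1.2606 − -2.7903·4.2241 = +10.0652 (running +31.0492)
  i=3: -2.7903·-3.5840 − -3.6958·1.2606 = +14.6593 (running +45.7085)
  i=4: -3.6958·-3.6032 − 3.6415·-3.5840 = +26.3681 (running +72.0766)
  i=5: 3.6415·3.4105 − 3.8652·-3.6032 = +26.3464 (running +98.4230)
Area = |Σ|/2 = |98.4230|/2 = 49.2115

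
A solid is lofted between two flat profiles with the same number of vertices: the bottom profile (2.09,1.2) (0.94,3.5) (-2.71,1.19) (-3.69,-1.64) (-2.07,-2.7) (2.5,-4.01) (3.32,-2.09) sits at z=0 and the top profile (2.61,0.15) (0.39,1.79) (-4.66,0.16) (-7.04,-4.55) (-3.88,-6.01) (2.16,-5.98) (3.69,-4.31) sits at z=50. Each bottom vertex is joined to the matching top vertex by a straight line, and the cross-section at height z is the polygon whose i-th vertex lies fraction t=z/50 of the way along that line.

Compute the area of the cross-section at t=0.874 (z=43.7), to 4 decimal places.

Area at t=0.874: 56.3102

Cross-section at t=0.874: each vertex is (1-t)·p0[i] + t·p1[i].
  v1: (1-0.874)·(2.09,1.2) + 0.874·(2.61,0.15) = (2.5445,0.2823)
  v2: (1-0.874)·(0.94,3.5) + 0.874·(0.39,1.79) = (0.4593,2.0055)
  v3: (1-0.874)·(-2.71,1.19) + 0.874·(-4.66,0.16) = (-4.4143,0.2898)
  v4: (1-0.874)·(-3.69,-1.64) + 0.874·(-7.04,-4.55) = (-6.6179,-4.1833)
  v5: (1-0.874)·(-2.07,-2.7) + 0.874·(-3.88,-6.01) = (-3.6519,-5.5929)
  v6: (1-0.874)·(2.5,-4.01) + 0.874·(2.16,-5.98) = (2.2028,-5.7318)
  v7: (1-0.874)·(3.32,-2.09) + 0.874·(3.69,-4.31) = (3.6434,-4.0303)
Shoelace sum Σ(x_i·y_{i+1} − x_{i+1}·y_i):
  i=1: 2.5445·2.0055 − 0.4593·0.2823 = +4.9732 (running +4.9732)
  i=2: 0.4593·0.2898 − -4.4143·2.0055 = +8.9858 (running +13.9590)
  i=3: -4.4143·-4.1833 − -6.6179·0.2898 = +20.3843 (running +34.3432)
  i=4: -6.6179·-5.5929 − -3.6519·-4.1833 = +21.7362 (running +56.0795)
  i=5: -3.6519·-5.7318 − 2.2028·-5.5929 = +33.2525 (running +89.3319)
  i=6: 2.2028·-4.0303 − 3.6434·-5.7318 = +12.0050 (running +101.3369)
  i=7: 3.6434·0.2823 − 2.5445·-4.0303 = +11.2835 (running +112.6204)
Area = |Σ|/2 = |112.6204|/2 = 56.3102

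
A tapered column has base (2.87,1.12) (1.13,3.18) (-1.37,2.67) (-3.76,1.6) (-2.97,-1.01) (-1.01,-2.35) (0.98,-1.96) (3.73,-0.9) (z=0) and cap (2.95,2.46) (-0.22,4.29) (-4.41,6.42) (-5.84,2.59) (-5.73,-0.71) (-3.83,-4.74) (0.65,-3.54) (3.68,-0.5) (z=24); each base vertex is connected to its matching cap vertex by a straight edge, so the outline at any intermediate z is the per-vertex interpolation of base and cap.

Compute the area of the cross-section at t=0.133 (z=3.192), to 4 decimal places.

Cross-section at t=0.133: each vertex is (1-t)·p0[i] + t·p1[i].
  v1: (1-0.133)·(2.87,1.12) + 0.133·(2.95,2.46) = (2.8806,1.2982)
  v2: (1-0.133)·(1.13,3.18) + 0.133·(-0.22,4.29) = (0.9504,3.3276)
  v3: (1-0.133)·(-1.37,2.67) + 0.133·(-4.41,6.42) = (-1.7743,3.1688)
  v4: (1-0.133)·(-3.76,1.6) + 0.133·(-5.84,2.59) = (-4.0366,1.7317)
  v5: (1-0.133)·(-2.97,-1.01) + 0.133·(-5.73,-0.71) = (-3.3371,-0.9701)
  v6: (1-0.133)·(-1.01,-2.35) + 0.133·(-3.83,-4.74) = (-1.3851,-2.6679)
  v7: (1-0.133)·(0.98,-1.96) + 0.133·(0.65,-3.54) = (0.9361,-2.1701)
  v8: (1-0.133)·(3.73,-0.9) + 0.133·(3.68,-0.5) = (3.7233,-0.8468)
Shoelace sum Σ(x_i·y_{i+1} − x_{i+1}·y_i):
  i=1: 2.8806·3.3276 − 0.9504·1.2982 = +8.3518 (running +8.3518)
  i=2: 0.9504·3.1688 − -1.7743·3.3276 = +8.9160 (running +17.2678)
  i=3: -1.7743·1.7317 − -4.0366·3.1688 = +9.7186 (running +26.9864)
  i=4: -4.0366·-0.9701 − -3.3371·1.7317 = +9.6947 (running +36.6811)
  i=5: -3.3371·-2.6679 − -1.3851·-0.9701 = +7.5592 (running +44.2403)
  i=6: -1.3851·-2.1701 − 0.9361·-2.6679 = +5.5032 (running +49.7435)
  i=7: 0.9361·-0.8468 − 3.7233·-2.1701 = +7.2875 (running +57.0310)
  i=8: 3.7233·1.2982 − 2.8806·-0.8468 = +7.2731 (running +64.3041)
Area = |Σ|/2 = |64.3041|/2 = 32.1520

Area at t=0.133: 32.1520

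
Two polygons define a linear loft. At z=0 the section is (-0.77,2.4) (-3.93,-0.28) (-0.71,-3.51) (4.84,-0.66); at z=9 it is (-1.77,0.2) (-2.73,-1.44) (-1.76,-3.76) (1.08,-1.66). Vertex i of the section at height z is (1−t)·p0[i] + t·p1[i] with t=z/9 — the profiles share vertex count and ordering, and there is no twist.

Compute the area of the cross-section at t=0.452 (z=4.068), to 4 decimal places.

Area at t=0.452: 16.4078

Cross-section at t=0.452: each vertex is (1-t)·p0[i] + t·p1[i].
  v1: (1-0.452)·(-0.77,2.4) + 0.452·(-1.77,0.2) = (-1.2220,1.4056)
  v2: (1-0.452)·(-3.93,-0.28) + 0.452·(-2.73,-1.44) = (-3.3876,-0.8043)
  v3: (1-0.452)·(-0.71,-3.51) + 0.452·(-1.76,-3.76) = (-1.1846,-3.6230)
  v4: (1-0.452)·(4.84,-0.66) + 0.452·(1.08,-1.66) = (3.1405,-1.1120)
Shoelace sum Σ(x_i·y_{i+1} − x_{i+1}·y_i):
  i=1: -1.2220·-0.8043 − -3.3876·1.4056 = +5.7445 (running +5.7445)
  i=2: -3.3876·-3.6230 − -1.1846·-0.8043 = +11.3205 (running +17.0650)
  i=3: -1.1846·-1.1120 − 3.1405·-3.6230 = +12.6952 (running +29.7602)
  i=4: 3.1405·1.4056 − -1.2220·-1.1120 = +3.0554 (running +32.8156)
Area = |Σ|/2 = |32.8156|/2 = 16.4078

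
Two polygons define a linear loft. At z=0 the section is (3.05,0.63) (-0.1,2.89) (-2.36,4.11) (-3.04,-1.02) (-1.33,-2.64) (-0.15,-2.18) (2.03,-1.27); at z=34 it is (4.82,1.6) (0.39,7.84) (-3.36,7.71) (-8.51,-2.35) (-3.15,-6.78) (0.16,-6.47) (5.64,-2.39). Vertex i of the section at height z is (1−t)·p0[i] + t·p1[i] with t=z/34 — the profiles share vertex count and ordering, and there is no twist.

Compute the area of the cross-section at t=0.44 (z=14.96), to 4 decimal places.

Area at t=0.44: 62.2213

Cross-section at t=0.44: each vertex is (1-t)·p0[i] + t·p1[i].
  v1: (1-0.44)·(3.05,0.63) + 0.44·(4.82,1.6) = (3.8288,1.0568)
  v2: (1-0.44)·(-0.1,2.89) + 0.44·(0.39,7.84) = (0.1156,5.0680)
  v3: (1-0.44)·(-2.36,4.11) + 0.44·(-3.36,7.71) = (-2.8000,5.6940)
  v4: (1-0.44)·(-3.04,-1.02) + 0.44·(-8.51,-2.35) = (-5.4468,-1.6052)
  v5: (1-0.44)·(-1.33,-2.64) + 0.44·(-3.15,-6.78) = (-2.1308,-4.4616)
  v6: (1-0.44)·(-0.15,-2.18) + 0.44·(0.16,-6.47) = (-0.0136,-4.0676)
  v7: (1-0.44)·(2.03,-1.27) + 0.44·(5.64,-2.39) = (3.6184,-1.7628)
Shoelace sum Σ(x_i·y_{i+1} − x_{i+1}·y_i):
  i=1: 3.8288·5.0680 − 0.1156·1.0568 = +19.2822 (running +19.2822)
  i=2: 0.1156·5.6940 − -2.8000·5.0680 = +14.8486 (running +34.1308)
  i=3: -2.8000·-1.6052 − -5.4468·5.6940 = +35.5086 (running +69.6395)
  i=4: -5.4468·-4.4616 − -2.1308·-1.6052 = +20.8811 (running +90.5205)
  i=5: -2.1308·-4.0676 − -0.0136·-4.4616 = +8.6066 (running +99.1271)
  i=6: -0.0136·-1.7628 − 3.6184·-4.0676 = +14.7422 (running +113.8693)
  i=7: 3.6184·1.0568 − 3.8288·-1.7628 = +10.5733 (running +124.4426)
Area = |Σ|/2 = |124.4426|/2 = 62.2213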